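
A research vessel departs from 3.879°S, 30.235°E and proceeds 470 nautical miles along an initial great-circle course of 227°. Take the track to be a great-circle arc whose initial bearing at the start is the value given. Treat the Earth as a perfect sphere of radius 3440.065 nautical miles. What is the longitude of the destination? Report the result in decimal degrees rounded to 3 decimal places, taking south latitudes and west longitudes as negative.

The arc subtends δ = 470/3440.065 = 0.136625 rad at the centre.
Converting: φ₁ = -0.067701 rad, θ = 3.961897 rad.
sin φ₂ = sin φ₁ cos δ + cos φ₁ sin δ cos θ = (-0.067650)(0.990681) + (0.997709)(0.136201)(-0.681998) = -0.159695
φ₂ = asin(-0.159695) = -0.160382 rad = -9.189°.
Then Δλ = atan2(-0.099383, 0.979878) = -0.101078 rad, from sin θ sin δ cos φ₁ over cos δ − sin φ₁ sin φ₂.
Hence λ₂ = 30.235° + -5.791° = 24.444°.

longitude 24.444°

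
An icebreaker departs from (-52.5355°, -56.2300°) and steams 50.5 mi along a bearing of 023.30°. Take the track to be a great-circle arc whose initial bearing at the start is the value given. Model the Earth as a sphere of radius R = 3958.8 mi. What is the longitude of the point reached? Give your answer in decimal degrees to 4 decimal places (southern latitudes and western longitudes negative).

Angular distance δ = d/R = 50.5 / 3958.8 = 0.012756 rad.
Start latitude φ₁ = -0.916917 rad; initial bearing θ = 0.406662 rad.
Applying the spherical law of cosines for sides, sin φ₂ = sin φ₁ cos δ + cos φ₁ sin δ cos θ = -0.786539, so φ₂ = -51.8633°.
For the longitude increment, Δλ = atan2( sin θ sin δ cos φ₁, cos δ − sin φ₁ sin φ₂ ) = atan2(0.003069, 0.375618) = 0.4681°.
λ₂ = -56.2300° + 0.4681° = -55.7619°.

longitude -55.7619°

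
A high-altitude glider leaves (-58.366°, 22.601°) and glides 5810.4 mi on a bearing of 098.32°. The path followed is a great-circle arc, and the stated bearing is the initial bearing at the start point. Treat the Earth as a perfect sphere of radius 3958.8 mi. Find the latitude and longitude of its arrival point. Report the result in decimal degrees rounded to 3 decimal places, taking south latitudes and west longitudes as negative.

latitude -9.387°, longitude 116.587°

Central angle δ = d/R = 1.467717 rad.
Converting: φ₁ = -1.018679 rad, θ = 1.716008 rad.
Destination latitude: φ₂ = arcsin( sin φ₁ cos δ + cos φ₁ sin δ cos θ ) = arcsin(-0.163099) = -9.387°.
For the longitude increment, Δλ = atan2( sin θ sin δ cos φ₁, cos δ − sin φ₁ sin φ₂ ) = atan2(0.516216, -0.035969) = 93.986°.
λ₂ = λ₁ + Δλ = 116.587°.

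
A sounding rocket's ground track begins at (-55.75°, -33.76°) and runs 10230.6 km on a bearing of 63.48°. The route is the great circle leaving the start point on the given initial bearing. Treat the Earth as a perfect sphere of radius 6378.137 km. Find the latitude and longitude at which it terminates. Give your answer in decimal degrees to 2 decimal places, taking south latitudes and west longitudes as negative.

The arc subtends δ = 10230.6/6378.137 = 1.604011 rad at the centre.
Converting: φ₁ = -0.973021 rad, θ = 1.107935 rad.
Destination latitude: φ₂ = arcsin( sin φ₁ cos δ + cos φ₁ sin δ cos θ ) = arcsin(0.278609) = 16.18°.
Δλ = atan2( sin θ sin δ cos φ₁ , cos δ − sin φ₁ sin φ₂ ) = atan2(0.503308, 0.197087) = 1.197566 rad = 68.62°.
Hence λ₂ = -33.76° + 68.62° = 34.86°.

latitude 16.18°, longitude 34.86°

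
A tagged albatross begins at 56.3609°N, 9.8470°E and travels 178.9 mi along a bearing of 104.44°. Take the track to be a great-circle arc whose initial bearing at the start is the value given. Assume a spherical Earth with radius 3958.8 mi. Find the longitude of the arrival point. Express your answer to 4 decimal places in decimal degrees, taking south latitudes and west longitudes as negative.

longitude 14.2920°

δ = 178.9/3958.8 = 0.045190 rad (2.5892°).
Start latitude φ₁ = 0.983683 rad; initial bearing θ = 1.822822 rad.
Destination latitude: φ₂ = arcsin( sin φ₁ cos δ + cos φ₁ sin δ cos θ ) = arcsin(0.825453) = 55.6344°.
Then Δλ = atan2(0.024235, 0.311754) = 0.077580 rad, from sin θ sin δ cos φ₁ over cos δ − sin φ₁ sin φ₂.
λ₂ = λ₁ + Δλ = 14.2920°.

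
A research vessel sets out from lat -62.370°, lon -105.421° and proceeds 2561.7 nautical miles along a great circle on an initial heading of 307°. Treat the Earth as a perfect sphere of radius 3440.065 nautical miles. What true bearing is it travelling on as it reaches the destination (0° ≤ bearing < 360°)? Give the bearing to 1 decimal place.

final bearing 335.3°

Angular distance δ = d/R = 2561.7 / 3440.065 = 0.744666 rad.
Start latitude φ₁ = -1.088562 rad; initial bearing θ = 5.358161 rad.
Destination latitude: φ₂ = arcsin( sin φ₁ cos δ + cos φ₁ sin δ cos θ ) = arcsin(-0.462308) = -27.536°.
For the longitude increment, Δλ = atan2( sin θ sin δ cos φ₁, cos δ − sin φ₁ sin φ₂ ) = atan2(-0.251013, 0.325728) = -37.619°.
λ₂ = -105.421° + -37.619° = -143.040°.
The forward bearing on arrival equals the back-azimuth from the destination plus 180°.
Back-azimuth from P₂ (-27.5°, -143.0°) to P₁ (-62.4°, -105.4°), with Δλ' = λ₁ − λ₂ = 37.6°: atan2( sin Δλ' cos φ₁ , cos φ₂ sin φ₁ − sin φ₂ cos φ₁ cos Δλ' ) = 155.3°.
Final bearing = (155.3° + 180°) mod 360° = 335.3°.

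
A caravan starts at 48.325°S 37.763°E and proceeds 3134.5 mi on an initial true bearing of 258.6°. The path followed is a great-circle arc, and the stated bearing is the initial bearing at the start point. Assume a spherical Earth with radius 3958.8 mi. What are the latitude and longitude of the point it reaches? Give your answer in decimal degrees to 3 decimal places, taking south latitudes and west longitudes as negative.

δ = 3134.5/3958.8 = 0.791780 rad (45.3657°).
With φ₁ = -48.325° = -0.843430 rad and θ = 258.6° = 4.513421 rad:
sin φ₂ = sin φ₁ cos δ + cos φ₁ sin δ cos θ = (-0.746928)(0.702580) + (0.664905)(0.711605)(-0.197657) = -0.618298
φ₂ = asin(-0.618298) = -0.666575 rad = -38.192°.
For the longitude increment, Δλ = atan2( sin θ sin δ cos φ₁, cos δ − sin φ₁ sin φ₂ ) = atan2(-0.463815, 0.240755) = -62.567°.
λ₂ = 37.763° + -62.567° = -24.804°.

latitude -38.192°, longitude -24.804°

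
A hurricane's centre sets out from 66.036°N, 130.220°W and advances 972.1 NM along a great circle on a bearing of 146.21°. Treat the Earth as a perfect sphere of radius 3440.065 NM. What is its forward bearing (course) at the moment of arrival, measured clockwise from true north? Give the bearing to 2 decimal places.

Central angle δ = d/R = 0.282582 rad.
With φ₁ = 66.036° = 1.152546 rad and θ = 146.21° = 2.551846 rad:
Destination latitude: φ₂ = arcsin( sin φ₁ cos δ + cos φ₁ sin δ cos θ ) = arcsin(0.783436) = 51.576°.
Then Δλ = atan2(0.062986, 0.244434) = 0.252193 rad, from sin θ sin δ cos φ₁ over cos δ − sin φ₁ sin φ₂.
λ₂ = -130.220° + 14.450° = -115.770°.
The forward bearing on arrival equals the back-azimuth from the destination plus 180°.
Back-azimuth from P₂ (51.58°, -115.77°) to P₁ (66.04°, -130.22°), with Δλ' = λ₁ − λ₂ = -14.45°: atan2( sin Δλ' cos φ₁ , cos φ₂ sin φ₁ − sin φ₂ cos φ₁ cos Δλ' ) = 338.69°.
Final bearing = (338.69° + 180°) mod 360° = 158.69°.

final bearing 158.69°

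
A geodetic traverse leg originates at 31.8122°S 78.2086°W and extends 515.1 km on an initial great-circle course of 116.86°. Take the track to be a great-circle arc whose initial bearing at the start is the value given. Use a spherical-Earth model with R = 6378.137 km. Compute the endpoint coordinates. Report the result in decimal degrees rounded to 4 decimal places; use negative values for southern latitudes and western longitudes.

δ = 515.1/6378.137 = 0.080760 rad (4.6272°).
With φ₁ = -31.8122° = -0.555228 rad and θ = 116.86° = 2.039592 rad:
Destination latitude: φ₂ = arcsin( sin φ₁ cos δ + cos φ₁ sin δ cos θ ) = arcsin(-0.556392) = -33.8067°.
Then Δλ = atan2(0.061158, 0.703446) = 0.086722 rad, from sin θ sin δ cos φ₁ over cos δ − sin φ₁ sin φ₂.
Hence λ₂ = -78.2086° + 4.9688° = -73.2398°.

latitude -33.8067°, longitude -73.2398°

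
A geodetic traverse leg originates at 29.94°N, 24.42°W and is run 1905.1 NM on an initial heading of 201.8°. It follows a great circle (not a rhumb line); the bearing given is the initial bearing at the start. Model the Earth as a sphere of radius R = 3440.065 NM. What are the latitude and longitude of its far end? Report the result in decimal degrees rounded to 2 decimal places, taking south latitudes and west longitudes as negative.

latitude 0.08°, longitude -35.68°

The arc subtends δ = 1905.1/3440.065 = 0.553798 rad at the centre.
Converting: φ₁ = 0.522552 rad, θ = 3.522074 rad.
Destination latitude: φ₂ = arcsin( sin φ₁ cos δ + cos φ₁ sin δ cos θ ) = arcsin(0.001351) = 0.08°.
Then Δλ = atan2(-0.169246, 0.849859) = -0.196574 rad, from sin θ sin δ cos φ₁ over cos δ − sin φ₁ sin φ₂.
λ₂ = -24.42° + -11.26° = -35.68°.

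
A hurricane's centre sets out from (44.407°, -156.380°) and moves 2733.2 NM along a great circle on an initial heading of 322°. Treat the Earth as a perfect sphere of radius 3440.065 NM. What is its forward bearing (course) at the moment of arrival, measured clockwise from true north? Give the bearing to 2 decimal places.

Central angle δ = d/R = 0.794520 rad.
Converting: φ₁ = 0.775048 rad, θ = 5.619960 rad.
Applying the spherical law of cosines for sides, sin φ₂ = sin φ₁ cos δ + cos φ₁ sin δ cos θ = 0.891941, so φ₂ = 63.118°.
For the longitude increment, Δλ = atan2( sin θ sin δ cos φ₁, cos δ − sin φ₁ sin φ₂ ) = atan2(-0.313824, 0.076491) = -76.302°.
λ₂ = -156.380° + -76.302° = -232.682°, normalized to (−180°, 180°] → 127.318°.
The forward bearing on arrival equals the back-azimuth from the destination plus 180°.
Back-azimuth from P₂ (63.12°, 127.32°) to P₁ (44.41°, -156.38°), with Δλ' = λ₁ − λ₂ = -283.70°: atan2( sin Δλ' cos φ₁ , cos φ₂ sin φ₁ − sin φ₂ cos φ₁ cos Δλ' ) = 76.59°.
Final bearing = (76.59° + 180°) mod 360° = 256.59°.

final bearing 256.59°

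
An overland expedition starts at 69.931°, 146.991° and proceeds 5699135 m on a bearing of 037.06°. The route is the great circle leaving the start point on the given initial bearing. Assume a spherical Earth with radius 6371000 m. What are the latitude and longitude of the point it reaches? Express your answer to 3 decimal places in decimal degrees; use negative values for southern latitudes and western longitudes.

The arc subtends δ = 5699135/6371000 = 0.894543 rad at the centre.
With φ₁ = 69.931° = 1.220526 rad and θ = 37.06° = 0.646819 rad:
Applying the spherical law of cosines for sides, sin φ₂ = sin φ₁ cos δ + cos φ₁ sin δ cos θ = 0.801444, so φ₂ = 53.268°.
Δλ = atan2( sin θ sin δ cos φ₁ , cos δ − sin φ₁ sin φ₂ ) = atan2(0.161289, -0.126905) = 2.237448 rad = 128.196°.
λ₂ = 146.991° + 128.196° = 275.187°, normalized to (−180°, 180°] → -84.813°.

latitude 53.268°, longitude -84.813°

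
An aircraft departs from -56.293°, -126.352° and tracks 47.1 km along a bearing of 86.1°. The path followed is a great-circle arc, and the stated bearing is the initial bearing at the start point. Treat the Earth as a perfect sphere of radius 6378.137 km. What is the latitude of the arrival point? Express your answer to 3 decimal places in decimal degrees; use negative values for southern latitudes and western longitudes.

latitude -56.262°

Central angle δ = d/R = 0.007385 rad.
With φ₁ = -56.293° = -0.982498 rad and θ = 86.1° = 1.502728 rad:
Destination latitude: φ₂ = arcsin( sin φ₁ cos δ + cos φ₁ sin δ cos θ ) = arcsin(-0.831585) = -56.262°.
Then Δλ = atan2(0.004089, 0.308189) = 0.013266 rad, from sin θ sin δ cos φ₁ over cos δ − sin φ₁ sin φ₂.
λ₂ = -126.352° + 0.760° = -125.592°.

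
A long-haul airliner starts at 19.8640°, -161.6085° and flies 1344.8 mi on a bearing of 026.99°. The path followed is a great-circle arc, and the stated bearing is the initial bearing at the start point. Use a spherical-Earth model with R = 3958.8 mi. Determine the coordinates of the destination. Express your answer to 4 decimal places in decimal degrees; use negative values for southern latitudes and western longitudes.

Angular distance δ = d/R = 1344.8 / 3958.8 = 0.339699 rad.
With φ₁ = 19.8640° = 0.346692 rad and θ = 26.99° = 0.471064 rad:
sin φ₂ = sin φ₁ cos δ + cos φ₁ sin δ cos θ = (0.339789)(0.942855) + (0.940502)(0.333203)(0.891086) = 0.599618
φ₂ = asin(0.599618) = 0.643024 rad = 36.8426°.
Δλ = atan2( sin θ sin δ cos φ₁ , cos δ − sin φ₁ sin φ₂ ) = atan2(0.142222, 0.739112) = 0.190099 rad = 10.8919°.
Hence λ₂ = -161.6085° + 10.8919° = -150.7166°.

latitude 36.8426°, longitude -150.7166°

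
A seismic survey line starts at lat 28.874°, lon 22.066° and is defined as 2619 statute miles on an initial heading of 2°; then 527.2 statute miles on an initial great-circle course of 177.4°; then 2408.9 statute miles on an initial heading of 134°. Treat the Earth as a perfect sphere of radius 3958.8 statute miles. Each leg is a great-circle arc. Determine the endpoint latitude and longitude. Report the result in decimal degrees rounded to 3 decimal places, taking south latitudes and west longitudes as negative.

latitude 30.015°, longitude 54.201°

Apply the spherical direct solution leg by leg, carrying full precision between legs.
Leg 1: from (28.874°, 22.066°), δ = 2619/3958.8 = 0.661564 rad, θ = 2° → φ = 66.731°, λ = 25.177°.
Leg 2: from (66.731°, 25.177°), δ = 527.2/3958.8 = 0.133172 rad, θ = 177.4° → φ = 59.107°, λ = 25.849°.
Leg 3: from (59.107°, 25.849°), δ = 2408.9/3958.8 = 0.608492 rad, θ = 134° → φ = 30.015°, λ = 54.201°.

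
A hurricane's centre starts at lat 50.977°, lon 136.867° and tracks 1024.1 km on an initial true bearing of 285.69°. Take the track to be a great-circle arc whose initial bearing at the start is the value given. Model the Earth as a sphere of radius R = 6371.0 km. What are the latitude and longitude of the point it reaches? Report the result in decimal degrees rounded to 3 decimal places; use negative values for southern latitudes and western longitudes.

Angular distance δ = d/R = 1024.1 / 6371 = 0.160744 rad.
With φ₁ = 50.977° = 0.889716 rad and θ = 285.69° = 4.986231 rad:
sin φ₂ = sin φ₁ cos δ + cos φ₁ sin δ cos θ = (0.776893)(0.987108) + (0.629632)(0.160053)(0.270432) = 0.794131
φ₂ = asin(0.794131) = 0.917576 rad = 52.573°.
Then Δλ = atan2(-0.097019, 0.370154) = -0.256339 rad, from sin θ sin δ cos φ₁ over cos δ − sin φ₁ sin φ₂.
λ₂ = λ₁ + Δλ = 122.180°.

latitude 52.573°, longitude 122.180°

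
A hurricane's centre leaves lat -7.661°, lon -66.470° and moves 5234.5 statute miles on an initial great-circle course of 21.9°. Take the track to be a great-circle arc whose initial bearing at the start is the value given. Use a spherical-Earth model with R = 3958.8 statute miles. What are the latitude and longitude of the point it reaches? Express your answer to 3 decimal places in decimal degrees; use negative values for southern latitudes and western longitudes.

Angular distance δ = d/R = 5234.5 / 3958.8 = 1.322244 rad.
Start latitude φ₁ = -0.133710 rad; initial bearing θ = 0.382227 rad.
Destination latitude: φ₂ = arcsin( sin φ₁ cos δ + cos φ₁ sin δ cos θ ) = arcsin(0.858501) = 59.149°.
For the longitude increment, Δλ = atan2( sin θ sin δ cos φ₁, cos δ − sin φ₁ sin φ₂ ) = atan2(0.358299, 0.360449) = 44.829°.
λ₂ = λ₁ + Δλ = -21.641°.

latitude 59.149°, longitude -21.641°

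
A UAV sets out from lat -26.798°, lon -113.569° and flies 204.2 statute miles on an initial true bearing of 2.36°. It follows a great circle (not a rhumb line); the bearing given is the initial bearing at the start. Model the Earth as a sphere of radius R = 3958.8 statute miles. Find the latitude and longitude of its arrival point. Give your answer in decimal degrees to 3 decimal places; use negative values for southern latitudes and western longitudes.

latitude -23.845°, longitude -113.436°

The arc subtends δ = 204.2/3958.8 = 0.051581 rad at the centre.
With φ₁ = -26.798° = -0.467713 rad and θ = 2.36° = 0.041190 rad:
sin φ₂ = sin φ₁ cos δ + cos φ₁ sin δ cos θ = (-0.450846)(0.998670) + (0.892602)(0.051558)(0.999152) = -0.404265
φ₂ = asin(-0.404265) = -0.416175 rad = -23.845°.
Δλ = atan2( sin θ sin δ cos φ₁ , cos δ − sin φ₁ sin φ₂ ) = atan2(0.001895, 0.816409) = 0.002321 rad = 0.133°.
Hence λ₂ = -113.569° + 0.133° = -113.436°.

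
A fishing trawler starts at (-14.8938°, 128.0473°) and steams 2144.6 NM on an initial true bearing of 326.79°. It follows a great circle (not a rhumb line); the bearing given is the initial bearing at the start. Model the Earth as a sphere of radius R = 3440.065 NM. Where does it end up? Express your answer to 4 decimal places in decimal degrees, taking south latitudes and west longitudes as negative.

The arc subtends δ = 2144.6/3440.065 = 0.623418 rad at the centre.
Converting: φ₁ = -0.259946 rad, θ = 5.703561 rad.
Applying the spherical law of cosines for sides, sin φ₂ = sin φ₁ cos δ + cos φ₁ sin δ cos θ = 0.263371, so φ₂ = 15.2702°.
Then Δλ = atan2(-0.309018, 0.879581) = -0.337853 rad, from sin θ sin δ cos φ₁ over cos δ − sin φ₁ sin φ₂.
λ₂ = 128.0473° + -19.3576° = 108.6897°.

latitude 15.2702°, longitude 108.6897°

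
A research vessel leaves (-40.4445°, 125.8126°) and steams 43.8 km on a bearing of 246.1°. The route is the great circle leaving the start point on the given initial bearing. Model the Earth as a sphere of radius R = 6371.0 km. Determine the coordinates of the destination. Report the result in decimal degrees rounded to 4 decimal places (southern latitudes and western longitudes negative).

latitude -40.6031°, longitude 125.3383°

δ = 43.8/6371 = 0.006875 rad (0.3939°).
With φ₁ = -40.4445° = -0.705890 rad and θ = 246.1° = 4.295255 rad:
Applying the spherical law of cosines for sides, sin φ₂ = sin φ₁ cos δ + cos φ₁ sin δ cos θ = -0.650816, so φ₂ = -40.6031°.
Δλ = atan2( sin θ sin δ cos φ₁ , cos δ − sin φ₁ sin φ₂ ) = atan2(-0.004783, 0.577785) = -0.008279 rad = -0.4743°.
Hence λ₂ = 125.8126° + -0.4743° = 125.3383°.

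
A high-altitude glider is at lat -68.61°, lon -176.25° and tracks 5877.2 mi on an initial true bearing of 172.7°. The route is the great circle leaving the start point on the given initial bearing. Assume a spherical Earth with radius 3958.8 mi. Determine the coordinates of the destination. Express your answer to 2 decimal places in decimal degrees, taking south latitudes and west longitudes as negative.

δ = 5877.2/3958.8 = 1.484591 rad (85.0608°).
With φ₁ = -68.61° = -1.197470 rad and θ = 172.7° = 3.014184 rad:
Applying the spherical law of cosines for sides, sin φ₂ = sin φ₁ cos δ + cos φ₁ sin δ cos θ = -0.440583, so φ₂ = -26.14°.
For the longitude increment, Δλ = atan2( sin θ sin δ cos φ₁, cos δ − sin φ₁ sin φ₂ ) = atan2(0.046170, -0.324137) = 171.89°.
λ₂ = λ₁ + Δλ = -4.36°.

latitude -26.14°, longitude -4.36°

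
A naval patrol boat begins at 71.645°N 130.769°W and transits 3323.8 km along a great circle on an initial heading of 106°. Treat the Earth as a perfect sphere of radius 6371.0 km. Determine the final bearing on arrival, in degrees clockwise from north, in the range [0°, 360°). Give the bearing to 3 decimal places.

The arc subtends δ = 3323.8/6371 = 0.521708 rad at the centre.
Converting: φ₁ = 1.250441 rad, θ = 1.850049 rad.
Destination latitude: φ₂ = arcsin( sin φ₁ cos δ + cos φ₁ sin δ cos θ ) = arcsin(0.779604) = 51.224°.
Δλ = atan2( sin θ sin δ cos φ₁ , cos δ − sin φ₁ sin φ₂ ) = atan2(0.150856, 0.127029) = 0.870934 rad = 49.901°.
Hence λ₂ = -130.769° + 49.901° = -80.868°.
The forward bearing on arrival equals the back-azimuth from the destination plus 180°.
Back-azimuth from P₂ (51.224°, -80.868°) to P₁ (71.645°, -130.769°), with Δλ' = λ₁ − λ₂ = -49.901°: atan2( sin Δλ' cos φ₁ , cos φ₂ sin φ₁ − sin φ₂ cos φ₁ cos Δλ' ) = 331.096°.
Final bearing = (331.096° + 180°) mod 360° = 151.096°.

final bearing 151.096°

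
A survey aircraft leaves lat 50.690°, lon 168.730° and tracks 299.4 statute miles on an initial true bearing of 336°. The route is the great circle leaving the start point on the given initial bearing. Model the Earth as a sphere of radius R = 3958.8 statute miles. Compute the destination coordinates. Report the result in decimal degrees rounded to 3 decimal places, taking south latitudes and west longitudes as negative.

latitude 54.612°, longitude 165.688°

Angular distance δ = d/R = 299.4 / 3958.8 = 0.075629 rad.
With φ₁ = 50.690° = 0.884707 rad and θ = 336° = 5.864306 rad:
Applying the spherical law of cosines for sides, sin φ₂ = sin φ₁ cos δ + cos φ₁ sin δ cos θ = 0.815246, so φ₂ = 54.612°.
For the longitude increment, Δλ = atan2( sin θ sin δ cos φ₁, cos δ − sin φ₁ sin φ₂ ) = atan2(-0.019469, 0.366361) = -3.042°.
λ₂ = 168.730° + -3.042° = 165.688°.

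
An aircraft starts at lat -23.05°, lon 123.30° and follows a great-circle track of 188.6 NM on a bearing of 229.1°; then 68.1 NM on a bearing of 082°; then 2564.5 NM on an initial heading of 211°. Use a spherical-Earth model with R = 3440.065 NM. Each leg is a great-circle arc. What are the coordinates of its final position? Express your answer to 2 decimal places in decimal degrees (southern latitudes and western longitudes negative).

latitude -56.82°, longitude 82.25°

Apply the spherical direct solution leg by leg, carrying full precision between legs.
Leg 1: from (-23.05°, 123.30°), δ = 188.6/3440.065 = 0.054825 rad, θ = 229.1° → φ = -25.08°, λ = 120.68°.
Leg 2: from (-25.08°, 120.68°), δ = 68.1/3440.065 = 0.019796 rad, θ = 82° → φ = -24.92°, λ = 121.92°.
Leg 3: from (-24.92°, 121.92°), δ = 2564.5/3440.065 = 0.745480 rad, θ = 211° → φ = -56.82°, λ = 82.25°.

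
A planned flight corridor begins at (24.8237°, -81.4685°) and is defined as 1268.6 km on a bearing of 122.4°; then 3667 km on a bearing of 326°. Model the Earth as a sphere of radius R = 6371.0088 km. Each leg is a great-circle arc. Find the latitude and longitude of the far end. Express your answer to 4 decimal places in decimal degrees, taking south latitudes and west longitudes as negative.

latitude 43.8494°, longitude -96.2971°

Apply the spherical direct solution leg by leg, carrying full precision between legs.
Leg 1: from (24.8237°, -81.4685°), δ = 1268.6/6371.0088 = 0.199121 rad, θ = 122.4° → φ = 18.3810°, λ = -71.3320°.
Leg 2: from (18.3810°, -71.3320°), δ = 3667/6371.0088 = 0.575576 rad, θ = 326° → φ = 43.8494°, λ = -96.2971°.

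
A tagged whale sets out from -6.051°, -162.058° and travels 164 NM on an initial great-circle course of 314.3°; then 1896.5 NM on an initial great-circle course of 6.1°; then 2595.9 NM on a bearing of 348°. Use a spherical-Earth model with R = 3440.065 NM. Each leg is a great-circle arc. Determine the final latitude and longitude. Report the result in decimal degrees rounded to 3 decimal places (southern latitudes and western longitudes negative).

Apply the spherical direct solution leg by leg, carrying full precision between legs.
Leg 1: from (-6.051°, -162.058°), δ = 164/3440.065 = 0.047674 rad, θ = 314.3° → φ = -4.140°, λ = -164.018°.
Leg 2: from (-4.140°, -164.018°), δ = 1896.5/3440.065 = 0.551298 rad, θ = 6.1° → φ = 27.256°, λ = -160.428°.
Leg 3: from (27.256°, -160.428°), δ = 2595.9/3440.065 = 0.754608 rad, θ = 348° → φ = 68.324°, λ = 176.892°.

latitude 68.324°, longitude 176.892°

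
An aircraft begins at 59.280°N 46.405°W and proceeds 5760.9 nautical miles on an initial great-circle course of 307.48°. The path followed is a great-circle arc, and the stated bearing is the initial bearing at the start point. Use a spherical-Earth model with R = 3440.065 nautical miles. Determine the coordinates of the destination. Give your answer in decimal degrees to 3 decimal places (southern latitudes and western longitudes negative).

δ = 5760.9/3440.065 = 1.674649 rad (95.9503°).
Start latitude φ₁ = 1.034631 rad; initial bearing θ = 5.366538 rad.
sin φ₂ = sin φ₁ cos δ + cos φ₁ sin δ cos θ = (0.859674)(-0.103666) + (0.510843)(0.994612)(0.608484) = 0.220047
φ₂ = asin(0.220047) = 0.221862 rad = 12.712°.
For the longitude increment, Δλ = atan2( sin θ sin δ cos φ₁, cos δ − sin φ₁ sin φ₂ ) = atan2(-0.403203, -0.292834) = -125.990°.
Hence λ₂ = -46.405° + -125.990° = -172.395°.

latitude 12.712°, longitude -172.395°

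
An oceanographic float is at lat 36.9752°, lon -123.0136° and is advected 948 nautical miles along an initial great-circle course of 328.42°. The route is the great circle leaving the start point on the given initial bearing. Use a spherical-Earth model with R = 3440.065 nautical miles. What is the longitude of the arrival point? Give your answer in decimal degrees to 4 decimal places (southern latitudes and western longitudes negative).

δ = 948/3440.065 = 0.275576 rad (15.7894°).
With φ₁ = 36.9752° = 0.645339 rad and θ = 328.42° = 5.732010 rad:
sin φ₂ = sin φ₁ cos δ + cos φ₁ sin δ cos θ = (0.601469)(0.962269) + (0.798896)(0.272101)(0.851910) = 0.763964
φ₂ = asin(0.763964) = 0.869434 rad = 49.8149°.
For the longitude increment, Δλ = atan2( sin θ sin δ cos φ₁, cos δ − sin φ₁ sin φ₂ ) = atan2(-0.113840, 0.502768) = -12.7581°.
λ₂ = -123.0136° + -12.7581° = -135.7717°.

longitude -135.7717°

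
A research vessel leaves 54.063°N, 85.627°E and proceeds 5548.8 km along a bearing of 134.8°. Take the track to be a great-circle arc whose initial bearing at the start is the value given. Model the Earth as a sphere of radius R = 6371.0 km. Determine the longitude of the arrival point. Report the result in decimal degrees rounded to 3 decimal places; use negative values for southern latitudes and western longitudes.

Central angle δ = d/R = 0.870946 rad.
Start latitude φ₁ = 0.943577 rad; initial bearing θ = 2.352704 rad.
Destination latitude: φ₂ = arcsin( sin φ₁ cos δ + cos φ₁ sin δ cos θ ) = arcsin(0.205168) = 11.839°.
For the longitude increment, Δλ = atan2( sin θ sin δ cos φ₁, cos δ − sin φ₁ sin φ₂ ) = atan2(0.318554, 0.477986) = 33.682°.
Hence λ₂ = 85.627° + 33.682° = 119.309°.

longitude 119.309°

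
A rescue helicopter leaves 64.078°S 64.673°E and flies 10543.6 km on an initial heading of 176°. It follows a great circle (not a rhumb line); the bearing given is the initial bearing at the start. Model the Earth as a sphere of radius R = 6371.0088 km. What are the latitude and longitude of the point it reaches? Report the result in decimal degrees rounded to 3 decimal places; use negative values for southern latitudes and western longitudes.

latitude -21.036°, longitude -119.598°

Angular distance δ = d/R = 10543.6 / 6371.0088 = 1.654934 rad.
With φ₁ = -64.078° = -1.118372 rad and θ = 176° = 3.071779 rad:
Applying the spherical law of cosines for sides, sin φ₂ = sin φ₁ cos δ + cos φ₁ sin δ cos θ = -0.358956, so φ₂ = -21.036°.
Δλ = atan2( sin θ sin δ cos φ₁ , cos δ − sin φ₁ sin φ₂ ) = atan2(0.030386, -0.406880) = 3.067051 rad = 175.729°.
λ₂ = 64.673° + 175.729° = 240.402°, normalized to (−180°, 180°] → -119.598°.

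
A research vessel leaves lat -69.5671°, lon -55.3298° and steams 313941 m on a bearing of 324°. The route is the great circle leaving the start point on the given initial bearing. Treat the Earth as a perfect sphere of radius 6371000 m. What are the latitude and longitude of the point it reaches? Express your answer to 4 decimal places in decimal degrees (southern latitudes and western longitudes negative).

Angular distance δ = d/R = 313941 / 6371000 = 0.049277 rad.
With φ₁ = -69.5671° = -1.214175 rad and θ = 324° = 5.654867 rad:
Applying the spherical law of cosines for sides, sin φ₂ = sin φ₁ cos δ + cos φ₁ sin δ cos θ = -0.922032, so φ₂ = -67.2250°.
Then Δλ = atan2(-0.010108, 0.134767) = -0.074860 rad, from sin θ sin δ cos φ₁ over cos δ − sin φ₁ sin φ₂.
λ₂ = λ₁ + Δλ = -59.6190°.

latitude -67.2250°, longitude -59.6190°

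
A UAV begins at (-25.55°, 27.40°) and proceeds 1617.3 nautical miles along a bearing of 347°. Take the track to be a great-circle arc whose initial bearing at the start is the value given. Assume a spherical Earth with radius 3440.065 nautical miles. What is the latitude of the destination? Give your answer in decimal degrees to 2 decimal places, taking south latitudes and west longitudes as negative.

Angular distance δ = d/R = 1617.3 / 3440.065 = 0.470136 rad.
Converting: φ₁ = -0.445932 rad, θ = 6.056293 rad.
sin φ₂ = sin φ₁ cos δ + cos φ₁ sin δ cos θ = (-0.431299)(0.891506) + (0.902209)(0.453008)(0.974370) = 0.013727
φ₂ = asin(0.013727) = 0.013728 rad = 0.79°.
Then Δλ = atan2(-0.091939, 0.897427) = -0.102091 rad, from sin θ sin δ cos φ₁ over cos δ − sin φ₁ sin φ₂.
λ₂ = 27.40° + -5.85° = 21.55°.

latitude 0.79°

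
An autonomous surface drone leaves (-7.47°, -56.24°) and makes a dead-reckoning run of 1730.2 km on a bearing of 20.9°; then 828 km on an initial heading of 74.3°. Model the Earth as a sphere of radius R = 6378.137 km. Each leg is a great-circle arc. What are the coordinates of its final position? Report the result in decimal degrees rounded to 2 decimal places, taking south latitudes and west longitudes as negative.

latitude 9.01°, longitude -43.46°

Apply the spherical direct solution leg by leg, carrying full precision between legs.
Leg 1: from (-7.47°, -56.24°), δ = 1730.2/6378.137 = 0.271270 rad, θ = 20.9° → φ = 7.06°, λ = -50.71°.
Leg 2: from (7.06°, -50.71°), δ = 828/6378.137 = 0.129818 rad, θ = 74.3° → φ = 9.01°, λ = -43.46°.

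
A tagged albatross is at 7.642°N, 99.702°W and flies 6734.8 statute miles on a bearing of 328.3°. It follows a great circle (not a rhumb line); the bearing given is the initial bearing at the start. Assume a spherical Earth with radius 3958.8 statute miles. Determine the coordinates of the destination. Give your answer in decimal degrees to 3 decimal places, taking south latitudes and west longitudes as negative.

The arc subtends δ = 6734.8/3958.8 = 1.701223 rad at the centre.
Converting: φ₁ = 0.133378 rad, θ = 5.729916 rad.
Applying the spherical law of cosines for sides, sin φ₂ = sin φ₁ cos δ + cos φ₁ sin δ cos θ = 0.818797, so φ₂ = 54.965°.
Then Δλ = atan2(-0.516381, -0.238943) = -2.004182 rad, from sin θ sin δ cos φ₁ over cos δ − sin φ₁ sin φ₂.
λ₂ = -99.702° + -114.831° = -214.533°, normalized to (−180°, 180°] → 145.467°.

latitude 54.965°, longitude 145.467°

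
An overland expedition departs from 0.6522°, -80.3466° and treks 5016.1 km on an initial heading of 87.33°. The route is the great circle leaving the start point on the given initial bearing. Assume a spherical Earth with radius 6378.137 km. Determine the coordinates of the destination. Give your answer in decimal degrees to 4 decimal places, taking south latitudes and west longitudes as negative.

Angular distance δ = d/R = 5016.1 / 6378.137 = 0.786452 rad.
With φ₁ = 0.6522° = 0.011383 rad and θ = 87.33° = 1.524196 rad:
Destination latitude: φ₂ = arcsin( sin φ₁ cos δ + cos φ₁ sin δ cos θ ) = arcsin(0.041012) = 2.3505°.
Δλ = atan2( sin θ sin δ cos φ₁ , cos δ − sin φ₁ sin φ₂ ) = atan2(0.707037, 0.705894) = 0.786207 rad = 45.0464°.
λ₂ = λ₁ + Δλ = -35.3002°.

latitude 2.3505°, longitude -35.3002°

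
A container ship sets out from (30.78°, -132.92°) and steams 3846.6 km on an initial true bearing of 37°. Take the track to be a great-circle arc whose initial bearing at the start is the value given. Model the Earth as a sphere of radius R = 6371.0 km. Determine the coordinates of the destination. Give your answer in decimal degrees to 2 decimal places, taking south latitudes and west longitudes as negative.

δ = 3846.6/6371 = 0.603767 rad (34.5933°).
With φ₁ = 30.78° = 0.537212 rad and θ = 37° = 0.645772 rad:
sin φ₂ = sin φ₁ cos δ + cos φ₁ sin δ cos θ = (0.511743)(0.823203) + (0.859139)(0.567748)(0.798636) = 0.810822
φ₂ = asin(0.810822) = 0.945555 rad = 54.18°.
For the longitude increment, Δλ = atan2( sin θ sin δ cos φ₁, cos δ − sin φ₁ sin φ₂ ) = atan2(0.293550, 0.408270) = 35.72°.
Hence λ₂ = -132.92° + 35.72° = -97.20°.

latitude 54.18°, longitude -97.20°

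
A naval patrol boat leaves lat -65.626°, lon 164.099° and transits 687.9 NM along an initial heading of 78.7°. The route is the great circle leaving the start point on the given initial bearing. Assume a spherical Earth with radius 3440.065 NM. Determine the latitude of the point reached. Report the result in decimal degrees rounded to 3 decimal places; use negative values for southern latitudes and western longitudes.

latitude -61.242°

δ = 687.9/3440.065 = 0.199967 rad (11.4573°).
Start latitude φ₁ = -1.145390 rad; initial bearing θ = 1.373574 rad.
Destination latitude: φ₂ = arcsin( sin φ₁ cos δ + cos φ₁ sin δ cos θ ) = arcsin(-0.876657) = -61.242°.
Δλ = atan2( sin θ sin δ cos φ₁ , cos δ − sin φ₁ sin φ₂ ) = atan2(0.080387, 0.181551) = 0.416831 rad = 23.883°.
λ₂ = 164.099° + 23.883° = 187.982°, normalized to (−180°, 180°] → -172.018°.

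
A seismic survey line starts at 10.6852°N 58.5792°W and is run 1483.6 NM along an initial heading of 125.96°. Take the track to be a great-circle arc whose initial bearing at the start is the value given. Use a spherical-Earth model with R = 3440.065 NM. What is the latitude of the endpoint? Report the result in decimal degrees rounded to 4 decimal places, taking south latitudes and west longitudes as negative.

The arc subtends δ = 1483.6/3440.065 = 0.431271 rad at the centre.
With φ₁ = 10.6852° = 0.186492 rad and θ = 125.96° = 2.198417 rad:
Destination latitude: φ₂ = arcsin( sin φ₁ cos δ + cos φ₁ sin δ cos θ ) = arcsin(-0.072781) = -4.1738°.
Δλ = atan2( sin θ sin δ cos φ₁ , cos δ − sin φ₁ sin φ₂ ) = atan2(0.332494, 0.921930) = 0.346131 rad = 19.8319°.
λ₂ = λ₁ + Δλ = -38.7473°.

latitude -4.1738°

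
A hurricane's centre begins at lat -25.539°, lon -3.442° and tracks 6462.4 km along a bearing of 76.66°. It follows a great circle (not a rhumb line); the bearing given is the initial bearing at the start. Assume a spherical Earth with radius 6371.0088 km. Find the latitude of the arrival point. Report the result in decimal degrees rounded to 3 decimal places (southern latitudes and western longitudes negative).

latitude -2.920°

The arc subtends δ = 6462.4/6371.0088 = 1.014345 rad at the centre.
With φ₁ = -25.539° = -0.445740 rad and θ = 76.66° = 1.337969 rad:
Destination latitude: φ₂ = arcsin( sin φ₁ cos δ + cos φ₁ sin δ cos θ ) = arcsin(-0.050933) = -2.920°.
For the longitude increment, Δλ = atan2( sin θ sin δ cos φ₁, cos δ − sin φ₁ sin φ₂ ) = atan2(0.745495, 0.506218) = 55.822°.
λ₂ = -3.442° + 55.822° = 52.380°.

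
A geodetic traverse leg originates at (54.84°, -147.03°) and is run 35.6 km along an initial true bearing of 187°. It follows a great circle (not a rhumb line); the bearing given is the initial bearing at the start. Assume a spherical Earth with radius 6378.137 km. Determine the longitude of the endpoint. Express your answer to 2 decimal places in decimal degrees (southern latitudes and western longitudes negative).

longitude -147.10°

δ = 35.6/6378.137 = 0.005582 rad (0.3198°).
Converting: φ₁ = 0.957139 rad, θ = 3.263766 rad.
Destination latitude: φ₂ = arcsin( sin φ₁ cos δ + cos φ₁ sin δ cos θ ) = arcsin(0.814344) = 54.52°.
For the longitude increment, Δλ = atan2( sin θ sin δ cos φ₁, cos δ − sin φ₁ sin φ₂ ) = atan2(-0.000392, 0.334220) = -0.07°.
λ₂ = λ₁ + Δλ = -147.10°.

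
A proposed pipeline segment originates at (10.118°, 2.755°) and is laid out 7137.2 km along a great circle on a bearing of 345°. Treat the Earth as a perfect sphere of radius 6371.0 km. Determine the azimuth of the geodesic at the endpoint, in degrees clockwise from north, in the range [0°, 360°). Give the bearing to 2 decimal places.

final bearing 315.13°

δ = 7137.2/6371 = 1.120264 rad (64.1864°).
Start latitude φ₁ = 0.176592 rad; initial bearing θ = 6.021386 rad.
Applying the spherical law of cosines for sides, sin φ₂ = sin φ₁ cos δ + cos φ₁ sin δ cos θ = 0.932515, so φ₂ = 68.830°.
Δλ = atan2( sin θ sin δ cos φ₁ , cos δ − sin φ₁ sin φ₂ ) = atan2(-0.229369, 0.271624) = -0.701255 rad = -40.179°.
λ₂ = 2.755° + -40.179° = -37.424°.
The forward bearing on arrival equals the back-azimuth from the destination plus 180°.
Back-azimuth from P₂ (68.83°, -37.42°) to P₁ (10.12°, 2.75°), with Δλ' = λ₁ − λ₂ = 40.18°: atan2( sin Δλ' cos φ₁ , cos φ₂ sin φ₁ − sin φ₂ cos φ₁ cos Δλ' ) = 135.13°.
Final bearing = (135.13° + 180°) mod 360° = 315.13°.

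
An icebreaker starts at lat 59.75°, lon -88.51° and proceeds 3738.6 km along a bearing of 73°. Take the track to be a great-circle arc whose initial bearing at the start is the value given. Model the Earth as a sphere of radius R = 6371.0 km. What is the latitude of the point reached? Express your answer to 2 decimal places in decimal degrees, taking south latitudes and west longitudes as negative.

latitude 53.21°

Angular distance δ = d/R = 3738.6 / 6371 = 0.586815 rad.
Start latitude φ₁ = 1.042834 rad; initial bearing θ = 1.274090 rad.
Destination latitude: φ₂ = arcsin( sin φ₁ cos δ + cos φ₁ sin δ cos θ ) = arcsin(0.800879) = 53.21°.
For the longitude increment, Δλ = atan2( sin θ sin δ cos φ₁, cos δ − sin φ₁ sin φ₂ ) = atan2(0.266757, 0.140881) = 62.16°.
λ₂ = -88.51° + 62.16° = -26.35°.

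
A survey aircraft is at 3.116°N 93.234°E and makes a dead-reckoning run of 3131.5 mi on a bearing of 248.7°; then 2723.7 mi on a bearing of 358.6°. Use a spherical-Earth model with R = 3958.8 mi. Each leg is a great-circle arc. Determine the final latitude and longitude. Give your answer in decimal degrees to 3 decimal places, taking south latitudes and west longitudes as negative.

latitude 26.717°, longitude 49.466°

Apply the spherical direct solution leg by leg, carrying full precision between legs.
Leg 1: from (3.116°, 93.234°), δ = 3131.5/3958.8 = 0.791023 rad, θ = 248.7° → φ = -12.691°, λ = 50.461°.
Leg 2: from (-12.691°, 50.461°), δ = 2723.7/3958.8 = 0.688012 rad, θ = 358.6° → φ = 26.717°, λ = 49.466°.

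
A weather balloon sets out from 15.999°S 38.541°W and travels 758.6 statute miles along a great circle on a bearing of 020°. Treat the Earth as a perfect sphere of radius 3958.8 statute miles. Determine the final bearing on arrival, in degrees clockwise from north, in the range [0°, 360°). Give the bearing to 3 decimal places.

final bearing 19.292°

Angular distance δ = d/R = 758.6 / 3958.8 = 0.191624 rad.
Converting: φ₁ = -0.279235 rad, θ = 0.349066 rad.
sin φ₂ = sin φ₁ cos δ + cos φ₁ sin δ cos θ = (-0.275621)(0.981696) + (0.961267)(0.190453)(0.939693) = -0.098540
φ₂ = asin(-0.098540) = -0.098700 rad = -5.655°.
Δλ = atan2( sin θ sin δ cos φ₁ , cos δ − sin φ₁ sin φ₂ ) = atan2(0.062616, 0.954537) = 0.065504 rad = 3.753°.
Hence λ₂ = -38.541° + 3.753° = -34.788°.
The forward bearing on arrival equals the back-azimuth from the destination plus 180°.
Back-azimuth from P₂ (-5.655°, -34.788°) to P₁ (-15.999°, -38.541°), with Δλ' = λ₁ − λ₂ = -3.753°: atan2( sin Δλ' cos φ₁ , cos φ₂ sin φ₁ − sin φ₂ cos φ₁ cos Δλ' ) = 199.292°.
Final bearing = (199.292° + 180°) mod 360° = 19.292°.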